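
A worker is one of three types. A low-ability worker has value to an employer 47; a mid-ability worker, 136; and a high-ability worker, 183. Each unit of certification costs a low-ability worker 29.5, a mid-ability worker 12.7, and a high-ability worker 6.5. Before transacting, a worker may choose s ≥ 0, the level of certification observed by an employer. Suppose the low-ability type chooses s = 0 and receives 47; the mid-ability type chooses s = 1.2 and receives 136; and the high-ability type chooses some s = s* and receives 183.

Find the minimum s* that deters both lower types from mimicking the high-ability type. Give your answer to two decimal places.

Mid-ability type (on-path payoff 136 − 12.7×1.2 = 120.76) won't mimic when 120.76 ≥ 183 − 12.7·s*, i.e. s* ≥ 4.90.
Low-ability type (on-path payoff 47) won't mimic when 47 ≥ 183 − 29.5·s*, i.e. s* ≥ 4.61.
Both must hold, so s* = max(4.61, 4.90) = 4.90. The mid-ability type's constraint binds.

4.90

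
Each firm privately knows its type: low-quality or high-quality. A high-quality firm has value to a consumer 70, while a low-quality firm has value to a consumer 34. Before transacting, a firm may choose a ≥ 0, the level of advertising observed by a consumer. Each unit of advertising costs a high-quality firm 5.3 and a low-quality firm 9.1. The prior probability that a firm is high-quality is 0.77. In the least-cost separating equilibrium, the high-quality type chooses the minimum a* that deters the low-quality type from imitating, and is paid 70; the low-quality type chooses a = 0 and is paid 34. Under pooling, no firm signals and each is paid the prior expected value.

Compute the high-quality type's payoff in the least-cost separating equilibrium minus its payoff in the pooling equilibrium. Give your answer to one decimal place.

Least-cost separating signal: a* solves 34 = 70 − 9.1·a*, so a* = (70 − 34)/9.1 ≈ 3.9560.
High-quality type's separating payoff: 70 − 5.3 × a* = 70 − 5.3 × (70 − 34)/9.1 = 70 − 190.8/9.1 ≈ 49.033.
Pooling payoff: 0.77 × 70 + 0.23 × 34 = 61.72.
Difference: 49.033 − 61.72 = -12.687, i.e. -12.7 to one decimal place.
The high-quality type would prefer the pooling outcome.

-12.7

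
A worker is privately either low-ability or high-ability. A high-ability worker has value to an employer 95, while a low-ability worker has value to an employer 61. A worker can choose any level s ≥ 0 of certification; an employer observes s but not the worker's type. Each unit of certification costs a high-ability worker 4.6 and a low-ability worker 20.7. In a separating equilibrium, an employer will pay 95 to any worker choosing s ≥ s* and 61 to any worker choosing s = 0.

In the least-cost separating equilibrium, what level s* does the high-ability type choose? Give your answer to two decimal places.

A low-ability worker choosing s = 0 receives 61.
Imitating at s* instead would pay 95 at cost 20.7·s*, netting 95 − 20.7·s*.
Indifference: 61 = 95 − 20.7·s*, so s* = (95 − 61) / 20.7 ≈ 1.64.
This is the low-ability type's binding incentive-compatibility constraint; any s ≥ 1.64 sustains separation on that side.

1.64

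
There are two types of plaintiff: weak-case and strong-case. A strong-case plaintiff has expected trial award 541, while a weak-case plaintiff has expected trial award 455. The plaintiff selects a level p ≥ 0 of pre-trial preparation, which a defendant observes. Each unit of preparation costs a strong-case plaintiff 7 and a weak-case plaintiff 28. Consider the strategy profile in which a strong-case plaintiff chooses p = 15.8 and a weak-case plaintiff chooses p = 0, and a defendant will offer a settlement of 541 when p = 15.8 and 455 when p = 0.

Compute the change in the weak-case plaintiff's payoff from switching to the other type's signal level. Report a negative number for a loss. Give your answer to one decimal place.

Playing p = 0 the weak-case plaintiff receives 455.
Deviating to p = 15.8 brings payment 541 at cost 28 × 15.8 = 442.4, netting 98.6.
Gain from deviating: 98.6 − 455 = -356.4.
The gain is negative, so the weak-case type's incentive-compatibility constraint is satisfied.

-356.4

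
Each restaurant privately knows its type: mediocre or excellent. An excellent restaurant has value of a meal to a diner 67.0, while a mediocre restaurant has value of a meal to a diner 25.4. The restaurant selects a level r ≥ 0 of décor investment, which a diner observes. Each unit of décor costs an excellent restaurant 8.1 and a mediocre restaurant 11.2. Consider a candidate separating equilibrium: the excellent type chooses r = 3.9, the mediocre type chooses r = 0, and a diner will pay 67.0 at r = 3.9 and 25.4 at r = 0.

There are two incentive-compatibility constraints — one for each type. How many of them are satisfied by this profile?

Mediocre type: stay at 0 → 25.4; mimic → 67.0 − 11.2 × 3.9 = 23.32. IC holds (25.4 ≥ 23.32).
Excellent type: signal → 67.0 − 8.1 × 3.9 = 35.41; deviate to 0 → 25.4. IC holds (35.41 ≥ 25.4).
2 of 2 constraints hold, so this is a separating equilibrium.

2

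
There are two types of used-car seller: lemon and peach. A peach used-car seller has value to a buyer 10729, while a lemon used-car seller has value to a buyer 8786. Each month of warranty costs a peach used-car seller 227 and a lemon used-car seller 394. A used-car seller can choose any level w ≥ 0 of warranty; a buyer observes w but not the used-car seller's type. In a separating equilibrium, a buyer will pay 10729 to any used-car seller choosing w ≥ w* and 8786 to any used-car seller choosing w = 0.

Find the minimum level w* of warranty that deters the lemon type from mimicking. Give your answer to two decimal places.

A lemon used-car seller choosing w = 0 receives 8786.
Imitating at w* instead would pay 10729 at cost 394·w*, netting 10729 − 394·w*.
Indifference: 8786 = 10729 − 394·w*, so w* = (10729 − 8786) / 394 ≈ 4.93.
This is the lemon type's binding incentive-compatibility constraint; any w ≥ 4.93 sustains separation on that side.

4.93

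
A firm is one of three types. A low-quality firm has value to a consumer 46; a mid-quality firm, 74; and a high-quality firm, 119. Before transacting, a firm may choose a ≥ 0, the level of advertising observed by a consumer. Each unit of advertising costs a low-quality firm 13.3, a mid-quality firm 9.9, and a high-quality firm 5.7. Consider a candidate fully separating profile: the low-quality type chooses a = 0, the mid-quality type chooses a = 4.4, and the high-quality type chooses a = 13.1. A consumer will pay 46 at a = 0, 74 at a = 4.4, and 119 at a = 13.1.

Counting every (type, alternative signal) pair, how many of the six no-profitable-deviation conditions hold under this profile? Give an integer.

High-quality (own payoff 119 − 5.7×13.1 = 44.33): to a=0 gives 46 → profitable ✗; to a=4.4 gives 74 − 5.7×4.4 = 48.92 → profitable ✗.
Mid-quality (own payoff 74 − 9.9×4.4 = 30.44): to a=0 gives 46 → profitable ✗; to a=13.1 gives 119 − 9.9×13.1 = -10.69 → no gain ✓.
Low-quality (own payoff 46): to a=4.4 gives 74 − 13.3×4.4 = 15.48 → no gain ✓; to a=13.1 gives 119 − 13.3×13.1 = -55.23 → no gain ✓.
3 of the 6 constraints hold; not an equilibrium.

3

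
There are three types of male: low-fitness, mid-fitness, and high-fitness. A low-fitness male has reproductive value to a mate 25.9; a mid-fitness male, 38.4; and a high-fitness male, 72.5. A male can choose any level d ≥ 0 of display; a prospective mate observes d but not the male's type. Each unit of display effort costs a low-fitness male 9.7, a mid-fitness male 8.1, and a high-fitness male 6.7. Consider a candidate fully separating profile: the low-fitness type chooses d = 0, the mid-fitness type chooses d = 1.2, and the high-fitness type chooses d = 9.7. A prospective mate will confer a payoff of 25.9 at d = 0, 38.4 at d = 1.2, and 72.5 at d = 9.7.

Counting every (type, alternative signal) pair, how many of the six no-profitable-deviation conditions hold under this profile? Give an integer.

Low-fitness (own payoff 25.9): to d=1.2 gives 38.4 − 9.7×1.2 = 26.76 → profitable ✗; to d=9.7 gives 72.5 − 9.7×9.7 = -21.59 → no gain ✓.
Mid-fitness (own payoff 38.4 − 8.1×1.2 = 28.68): to d=0 gives 25.9 → no gain ✓; to d=9.7 gives 72.5 − 8.1×9.7 = -6.07 → no gain ✓.
High-fitness (own payoff 72.5 − 6.7×9.7 = 7.51): to d=0 gives 25.9 → profitable ✗; to d=1.2 gives 38.4 − 6.7×1.2 = 30.36 → profitable ✗.
3 of the 6 constraints hold; not an equilibrium.

3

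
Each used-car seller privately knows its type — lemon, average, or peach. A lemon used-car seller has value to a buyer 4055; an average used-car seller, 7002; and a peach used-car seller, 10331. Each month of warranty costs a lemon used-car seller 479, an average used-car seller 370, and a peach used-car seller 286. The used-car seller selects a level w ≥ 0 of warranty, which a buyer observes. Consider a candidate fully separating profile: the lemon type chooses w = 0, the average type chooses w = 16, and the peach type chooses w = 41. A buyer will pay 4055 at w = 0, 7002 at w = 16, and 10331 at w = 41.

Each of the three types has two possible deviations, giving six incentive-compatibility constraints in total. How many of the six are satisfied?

Average (own payoff 7002 − 370×16 = 1082): to w=0 gives 4055 → profitable ✗; to w=41 gives 10331 − 370×41 = -4839 → no gain ✓.
Lemon (own payoff 4055): to w=16 gives 7002 − 479×16 = -662 → no gain ✓; to w=41 gives 10331 − 479×41 = -9308 → no gain ✓.
Peach (own payoff 10331 − 286×41 = -1395): to w=0 gives 4055 → profitable ✗; to w=16 gives 7002 − 286×16 = 2426 → profitable ✗.
3 of the 6 constraints hold; not an equilibrium.

3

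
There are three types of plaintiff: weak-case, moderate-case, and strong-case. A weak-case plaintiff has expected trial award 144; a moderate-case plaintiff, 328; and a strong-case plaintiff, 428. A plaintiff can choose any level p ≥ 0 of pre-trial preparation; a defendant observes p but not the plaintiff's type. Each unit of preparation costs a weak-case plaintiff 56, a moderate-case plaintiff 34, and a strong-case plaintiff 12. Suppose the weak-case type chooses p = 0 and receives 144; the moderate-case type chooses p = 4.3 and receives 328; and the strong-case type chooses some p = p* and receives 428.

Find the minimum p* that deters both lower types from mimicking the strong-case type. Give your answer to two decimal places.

7.24

Moderate-case type (on-path payoff 328 − 34×4.3 = 181.8) won't mimic when 181.8 ≥ 428 − 34·p*, i.e. p* ≥ 7.24.
Weak-case type (on-path payoff 144) won't mimic when 144 ≥ 428 − 56·p*, i.e. p* ≥ 5.07.
Both must hold, so p* = max(5.07, 7.24) = 7.24. The moderate-case type's constraint binds.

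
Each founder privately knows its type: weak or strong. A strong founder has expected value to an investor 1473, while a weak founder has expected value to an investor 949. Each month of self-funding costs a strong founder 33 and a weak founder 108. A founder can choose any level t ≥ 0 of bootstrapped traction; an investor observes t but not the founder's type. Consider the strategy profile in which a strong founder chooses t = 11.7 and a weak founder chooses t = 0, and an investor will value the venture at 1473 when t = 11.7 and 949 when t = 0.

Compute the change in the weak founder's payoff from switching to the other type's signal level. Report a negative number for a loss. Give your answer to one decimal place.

-739.6

Playing t = 0 the weak founder receives 949.
Deviating to t = 11.7 brings payment 1473 at cost 108 × 11.7 = 1263.6, netting 209.4.
Gain from deviating: 209.4 − 949 = -739.6.
The gain is negative, so the weak type's incentive-compatibility constraint is satisfied.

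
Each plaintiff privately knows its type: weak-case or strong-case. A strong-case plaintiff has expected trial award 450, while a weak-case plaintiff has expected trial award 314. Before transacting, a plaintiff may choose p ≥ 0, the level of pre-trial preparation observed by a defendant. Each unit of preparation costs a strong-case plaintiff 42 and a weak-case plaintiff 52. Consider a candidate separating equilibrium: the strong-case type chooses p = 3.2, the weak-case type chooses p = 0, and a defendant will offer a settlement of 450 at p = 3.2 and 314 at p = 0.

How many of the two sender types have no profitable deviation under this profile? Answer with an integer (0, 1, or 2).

Strong-case type: signal → 450 − 42 × 3.2 = 315.6; deviate to 0 → 314. IC holds (315.6 ≥ 314).
Weak-case type: stay at 0 → 314; mimic → 450 − 52 × 3.2 = 283.6. IC holds (314 ≥ 283.6).
2 of 2 constraints hold, so this is a separating equilibrium.

2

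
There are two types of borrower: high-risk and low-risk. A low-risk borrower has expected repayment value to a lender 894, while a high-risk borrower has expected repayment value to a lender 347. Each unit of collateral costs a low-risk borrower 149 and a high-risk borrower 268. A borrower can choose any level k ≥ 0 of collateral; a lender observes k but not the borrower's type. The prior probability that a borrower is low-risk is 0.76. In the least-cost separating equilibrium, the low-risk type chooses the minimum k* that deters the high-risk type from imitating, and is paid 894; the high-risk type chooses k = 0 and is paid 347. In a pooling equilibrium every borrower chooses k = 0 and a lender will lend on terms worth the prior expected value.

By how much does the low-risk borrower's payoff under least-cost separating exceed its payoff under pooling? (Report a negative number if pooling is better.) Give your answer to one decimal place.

Least-cost separating signal: k* solves 347 = 894 − 268·k*, so k* = (894 − 347)/268 ≈ 2.0410.
Low-risk type's separating payoff: 894 − 149 × k* = 894 − 149 × (894 − 347)/268 = 894 − 81503/268 ≈ 589.884.
Pooling payoff: 0.76 × 894 + 0.24 × 347 = 762.72.
Difference: 589.884 − 762.72 = -172.836, i.e. -172.8 to one decimal place.
The low-risk type would prefer the pooling outcome.

-172.8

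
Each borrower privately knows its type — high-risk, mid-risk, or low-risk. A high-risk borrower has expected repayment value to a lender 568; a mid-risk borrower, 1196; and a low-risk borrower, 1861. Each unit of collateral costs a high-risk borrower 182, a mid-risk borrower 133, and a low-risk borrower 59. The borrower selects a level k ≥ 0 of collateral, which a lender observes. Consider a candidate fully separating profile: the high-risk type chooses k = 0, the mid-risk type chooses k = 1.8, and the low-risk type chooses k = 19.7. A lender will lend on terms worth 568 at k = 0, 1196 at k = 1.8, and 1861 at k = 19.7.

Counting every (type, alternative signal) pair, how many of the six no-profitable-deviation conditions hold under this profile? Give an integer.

High-risk (own payoff 568): to k=1.8 gives 1196 − 182×1.8 = 868.4 → profitable ✗; to k=19.7 gives 1861 − 182×19.7 = -1724.4 → no gain ✓.
Low-risk (own payoff 1861 − 59×19.7 = 698.7): to k=0 gives 568 → no gain ✓; to k=1.8 gives 1196 − 59×1.8 = 1089.8 → profitable ✗.
Mid-risk (own payoff 1196 − 133×1.8 = 956.6): to k=0 gives 568 → no gain ✓; to k=19.7 gives 1861 − 133×19.7 = -759.1 → no gain ✓.
4 of the 6 constraints hold; not an equilibrium.

4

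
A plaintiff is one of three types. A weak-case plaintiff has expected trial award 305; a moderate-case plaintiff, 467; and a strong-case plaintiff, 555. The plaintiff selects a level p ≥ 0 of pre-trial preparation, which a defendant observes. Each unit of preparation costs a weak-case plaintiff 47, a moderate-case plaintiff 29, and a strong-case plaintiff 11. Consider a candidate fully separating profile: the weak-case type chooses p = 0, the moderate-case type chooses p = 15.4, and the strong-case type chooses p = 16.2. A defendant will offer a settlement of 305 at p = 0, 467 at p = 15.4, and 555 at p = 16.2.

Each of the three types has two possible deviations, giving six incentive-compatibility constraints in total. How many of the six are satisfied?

4

Strong-case (own payoff 555 − 11×16.2 = 376.8): to p=0 gives 305 → no gain ✓; to p=15.4 gives 467 − 11×15.4 = 297.6 → no gain ✓.
Moderate-case (own payoff 467 − 29×15.4 = 20.4): to p=0 gives 305 → profitable ✗; to p=16.2 gives 555 − 29×16.2 = 85.2 → profitable ✗.
Weak-case (own payoff 305): to p=15.4 gives 467 − 47×15.4 = -256.8 → no gain ✓; to p=16.2 gives 555 − 47×16.2 = -206.4 → no gain ✓.
4 of the 6 constraints hold; not an equilibrium.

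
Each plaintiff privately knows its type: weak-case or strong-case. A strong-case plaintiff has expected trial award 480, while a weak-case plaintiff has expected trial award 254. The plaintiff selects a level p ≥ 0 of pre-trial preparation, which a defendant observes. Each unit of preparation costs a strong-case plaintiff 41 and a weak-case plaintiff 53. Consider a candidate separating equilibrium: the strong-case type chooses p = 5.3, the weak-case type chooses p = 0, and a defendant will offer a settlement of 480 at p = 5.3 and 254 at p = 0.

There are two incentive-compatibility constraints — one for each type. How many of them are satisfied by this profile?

2

Weak-case type: stay at 0 → 254; mimic → 480 − 53 × 5.3 = 199.1. IC holds (254 ≥ 199.1).
Strong-case type: signal → 480 − 41 × 5.3 = 262.7; deviate to 0 → 254. IC holds (262.7 ≥ 254).
2 of 2 constraints hold, so this is a separating equilibrium.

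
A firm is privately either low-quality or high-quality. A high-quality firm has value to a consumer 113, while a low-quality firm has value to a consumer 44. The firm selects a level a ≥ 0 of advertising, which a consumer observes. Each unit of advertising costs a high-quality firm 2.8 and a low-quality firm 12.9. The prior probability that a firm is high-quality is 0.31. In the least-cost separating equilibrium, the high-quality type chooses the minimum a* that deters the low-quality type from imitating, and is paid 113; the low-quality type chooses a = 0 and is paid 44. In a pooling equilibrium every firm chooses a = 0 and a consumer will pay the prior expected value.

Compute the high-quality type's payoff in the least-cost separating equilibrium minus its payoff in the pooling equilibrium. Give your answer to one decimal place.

32.6

Least-cost separating signal: a* solves 44 = 113 − 12.9·a*, so a* = (113 − 44)/12.9 ≈ 5.3488.
High-quality type's separating payoff: 113 − 2.8 × a* = 113 − 2.8 × (113 − 44)/12.9 = 113 − 193.2/12.9 ≈ 98.023.
Pooling payoff: 0.31 × 113 + 0.69 × 44 = 65.39.
Difference: 98.023 − 65.39 = 32.633, i.e. 32.6 to one decimal place.
The high-quality type prefers to separate.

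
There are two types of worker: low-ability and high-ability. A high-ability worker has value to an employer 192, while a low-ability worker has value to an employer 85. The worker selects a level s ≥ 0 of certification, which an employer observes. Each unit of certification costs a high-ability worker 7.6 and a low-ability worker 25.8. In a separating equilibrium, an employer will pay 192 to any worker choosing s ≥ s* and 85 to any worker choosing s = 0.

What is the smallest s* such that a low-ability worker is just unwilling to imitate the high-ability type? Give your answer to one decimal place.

A low-ability worker choosing s = 0 receives 85.
Imitating at s* instead would pay 192 at cost 25.8·s*, netting 192 − 25.8·s*.
Indifference: 85 = 192 − 25.8·s*, so s* = (192 − 85) / 25.8 ≈ 4.1.
At s* the low-ability type's incentive constraint just binds; the high-ability type strictly prefers s* since its per-unit cost is lower.

4.1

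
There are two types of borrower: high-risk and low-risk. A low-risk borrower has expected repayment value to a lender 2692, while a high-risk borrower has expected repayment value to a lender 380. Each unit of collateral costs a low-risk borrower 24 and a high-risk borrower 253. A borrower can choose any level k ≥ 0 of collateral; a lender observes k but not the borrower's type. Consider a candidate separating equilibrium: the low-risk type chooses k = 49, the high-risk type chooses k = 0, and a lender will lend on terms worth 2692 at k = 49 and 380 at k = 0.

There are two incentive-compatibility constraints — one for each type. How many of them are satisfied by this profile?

2

High-risk type: stay at 0 → 380; mimic → 2692 − 253 × 49 = -9705. IC holds (380 ≥ -9705).
Low-risk type: signal → 2692 − 24 × 49 = 1516; deviate to 0 → 380. IC holds (1516 ≥ 380).
2 of 2 constraints hold, so this is a separating equilibrium.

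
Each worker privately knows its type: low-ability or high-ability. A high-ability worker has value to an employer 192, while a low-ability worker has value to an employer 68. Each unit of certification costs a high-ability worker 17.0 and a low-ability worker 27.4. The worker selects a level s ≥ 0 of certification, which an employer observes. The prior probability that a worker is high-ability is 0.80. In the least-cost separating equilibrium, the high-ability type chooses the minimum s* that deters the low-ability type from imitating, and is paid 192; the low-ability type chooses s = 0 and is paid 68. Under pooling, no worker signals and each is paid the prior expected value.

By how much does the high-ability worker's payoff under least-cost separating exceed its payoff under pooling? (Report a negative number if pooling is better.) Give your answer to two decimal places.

-52.13

Least-cost separating signal: s* solves 68 = 192 − 27.4·s*, so s* = (192 − 68)/27.4 ≈ 4.5255.
High-ability type's separating payoff: 192 − 17.0 × s* = 192 − 17.0 × (192 − 68)/27.4 = 192 − 2108/27.4 ≈ 115.0657.
Pooling payoff: 0.80 × 192 + 0.20 × 68 = 167.2.
Difference: 115.0657 − 167.2 = -52.1343, i.e. -52.13 to two decimal places.
The high-ability type would prefer the pooling outcome.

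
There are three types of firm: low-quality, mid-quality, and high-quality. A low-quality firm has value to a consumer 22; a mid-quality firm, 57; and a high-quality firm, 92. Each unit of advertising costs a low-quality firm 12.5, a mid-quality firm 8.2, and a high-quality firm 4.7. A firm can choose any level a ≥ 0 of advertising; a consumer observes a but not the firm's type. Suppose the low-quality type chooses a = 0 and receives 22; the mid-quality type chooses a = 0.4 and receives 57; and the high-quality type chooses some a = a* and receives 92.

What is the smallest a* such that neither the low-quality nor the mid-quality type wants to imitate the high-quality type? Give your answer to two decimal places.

Low-quality type (on-path payoff 22) won't mimic when 22 ≥ 92 − 12.5·a*, i.e. a* ≥ 5.60.
Mid-quality type (on-path payoff 57 − 8.2×0.4 = 53.72) won't mimic when 53.72 ≥ 92 − 8.2·a*, i.e. a* ≥ 4.67.
Both must hold, so a* = max(5.60, 4.67) = 5.60. The low-quality type's constraint binds.

5.60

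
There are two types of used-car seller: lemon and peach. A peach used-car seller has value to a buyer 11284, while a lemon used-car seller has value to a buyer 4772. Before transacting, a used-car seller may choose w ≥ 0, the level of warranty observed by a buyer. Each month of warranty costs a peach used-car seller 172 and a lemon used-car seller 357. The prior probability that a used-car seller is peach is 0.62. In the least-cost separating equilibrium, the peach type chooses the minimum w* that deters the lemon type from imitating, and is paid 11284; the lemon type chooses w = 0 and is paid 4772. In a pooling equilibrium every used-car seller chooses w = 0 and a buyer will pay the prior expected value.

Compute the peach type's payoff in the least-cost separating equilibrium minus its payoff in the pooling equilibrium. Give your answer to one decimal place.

-662.9

Least-cost separating signal: w* solves 4772 = 11284 − 357·w*, so w* = (11284 − 4772)/357 ≈ 18.2409.
Peach type's separating payoff: 11284 − 172 × w* = 11284 − 172 × (11284 − 4772)/357 = 11284 − 1120064/357 ≈ 8146.566.
Pooling payoff: 0.62 × 11284 + 0.38 × 4772 = 8809.44.
Difference: 8146.566 − 8809.44 = -662.874, i.e. -662.9 to one decimal place.
The peach type would prefer the pooling outcome.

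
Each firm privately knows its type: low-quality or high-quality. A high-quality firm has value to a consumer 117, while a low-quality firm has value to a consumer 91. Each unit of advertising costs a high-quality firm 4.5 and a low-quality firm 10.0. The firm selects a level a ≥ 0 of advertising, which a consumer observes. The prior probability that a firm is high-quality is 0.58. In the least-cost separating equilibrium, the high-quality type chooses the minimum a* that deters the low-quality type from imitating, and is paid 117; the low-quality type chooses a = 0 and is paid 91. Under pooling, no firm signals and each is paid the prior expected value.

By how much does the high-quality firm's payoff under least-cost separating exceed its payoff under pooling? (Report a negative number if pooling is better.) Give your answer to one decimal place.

-0.8

Least-cost separating signal: a* solves 91 = 117 − 10.0·a*, so a* = (117 − 91)/10.0 = 2.6.
High-quality type's separating payoff: 117 − 4.5 × a* = 117 − 4.5 × (117 − 91)/10.0 = 117 − 117/10.0 = 105.3.
Pooling payoff: 0.58 × 117 + 0.42 × 91 = 106.08.
Difference: 105.3 − 106.08 = -0.78, i.e. -0.8 to one decimal place.
The high-quality type would prefer the pooling outcome.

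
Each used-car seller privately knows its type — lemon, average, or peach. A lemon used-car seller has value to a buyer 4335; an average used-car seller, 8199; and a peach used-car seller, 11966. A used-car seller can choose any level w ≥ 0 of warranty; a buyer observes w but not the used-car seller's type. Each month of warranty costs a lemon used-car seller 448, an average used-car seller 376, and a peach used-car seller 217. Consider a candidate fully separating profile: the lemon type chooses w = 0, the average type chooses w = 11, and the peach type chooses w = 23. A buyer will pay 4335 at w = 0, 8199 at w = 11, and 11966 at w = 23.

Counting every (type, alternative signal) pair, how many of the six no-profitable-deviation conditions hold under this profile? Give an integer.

Average (own payoff 8199 − 376×11 = 4063): to w=0 gives 4335 → profitable ✗; to w=23 gives 11966 − 376×23 = 3318 → no gain ✓.
Lemon (own payoff 4335): to w=11 gives 8199 − 448×11 = 3271 → no gain ✓; to w=23 gives 11966 − 448×23 = 1662 → no gain ✓.
Peach (own payoff 11966 − 217×23 = 6975): to w=0 gives 4335 → no gain ✓; to w=11 gives 8199 − 217×11 = 5812 → no gain ✓.
5 of the 6 constraints hold; not an equilibrium.

5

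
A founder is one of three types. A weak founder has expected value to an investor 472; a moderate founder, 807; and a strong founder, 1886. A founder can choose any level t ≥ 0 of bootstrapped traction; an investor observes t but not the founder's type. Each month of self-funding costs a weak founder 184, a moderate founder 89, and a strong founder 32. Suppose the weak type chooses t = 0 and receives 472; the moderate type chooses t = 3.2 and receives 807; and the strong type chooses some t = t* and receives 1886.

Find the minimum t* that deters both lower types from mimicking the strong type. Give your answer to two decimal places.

15.32

Moderate type (on-path payoff 807 − 89×3.2 = 522.2) won't mimic when 522.2 ≥ 1886 − 89·t*, i.e. t* ≥ 15.32.
Weak type (on-path payoff 472) won't mimic when 472 ≥ 1886 − 184·t*, i.e. t* ≥ 7.68.
Both must hold, so t* = max(7.68, 15.32) = 15.32. The moderate type's constraint binds.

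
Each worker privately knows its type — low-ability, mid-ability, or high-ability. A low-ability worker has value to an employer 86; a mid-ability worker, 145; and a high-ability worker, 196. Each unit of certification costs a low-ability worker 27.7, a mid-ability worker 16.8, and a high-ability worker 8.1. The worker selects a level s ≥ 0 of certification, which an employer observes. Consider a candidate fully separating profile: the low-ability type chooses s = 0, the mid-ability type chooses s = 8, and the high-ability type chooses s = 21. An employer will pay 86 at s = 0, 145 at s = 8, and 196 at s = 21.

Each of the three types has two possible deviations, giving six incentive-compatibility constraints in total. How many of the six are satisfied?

3

Low-ability (own payoff 86): to s=8 gives 145 − 27.7×8 = -76.6 → no gain ✓; to s=21 gives 196 − 27.7×21 = -385.7 → no gain ✓.
High-ability (own payoff 196 − 8.1×21 = 25.9): to s=0 gives 86 → profitable ✗; to s=8 gives 145 − 8.1×8 = 80.2 → profitable ✗.
Mid-ability (own payoff 145 − 16.8×8 = 10.6): to s=0 gives 86 → profitable ✗; to s=21 gives 196 − 16.8×21 = -156.8 → no gain ✓.
3 of the 6 constraints hold; not an equilibrium.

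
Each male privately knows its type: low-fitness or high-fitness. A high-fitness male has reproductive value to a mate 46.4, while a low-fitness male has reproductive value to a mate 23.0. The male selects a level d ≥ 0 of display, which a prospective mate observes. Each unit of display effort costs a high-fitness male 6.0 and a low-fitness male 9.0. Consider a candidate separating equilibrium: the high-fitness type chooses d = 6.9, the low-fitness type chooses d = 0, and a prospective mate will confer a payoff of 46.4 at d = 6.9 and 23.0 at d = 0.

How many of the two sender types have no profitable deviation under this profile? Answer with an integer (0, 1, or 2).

1

Low-fitness type: stay at 0 → 23.0; mimic → 46.4 − 9.0 × 6.9 = -15.7. IC holds (23.0 ≥ -15.7).
High-fitness type: signal → 46.4 − 6.0 × 6.9 = 5; deviate to 0 → 23.0. IC fails (5 < 23.0).
1 of 2 constraints hold, so this profile is not an equilibrium.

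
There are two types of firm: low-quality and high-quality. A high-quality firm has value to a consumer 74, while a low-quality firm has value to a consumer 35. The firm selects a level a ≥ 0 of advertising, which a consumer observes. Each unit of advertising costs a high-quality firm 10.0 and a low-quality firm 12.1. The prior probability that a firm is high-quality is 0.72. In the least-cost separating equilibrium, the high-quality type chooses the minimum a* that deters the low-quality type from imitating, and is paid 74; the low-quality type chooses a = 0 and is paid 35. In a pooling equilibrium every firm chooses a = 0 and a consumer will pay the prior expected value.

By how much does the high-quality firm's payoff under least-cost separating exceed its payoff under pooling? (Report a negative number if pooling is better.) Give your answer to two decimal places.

-21.31

Least-cost separating signal: a* solves 35 = 74 − 12.1·a*, so a* = (74 − 35)/12.1 ≈ 3.2231.
High-quality type's separating payoff: 74 − 10.0 × a* = 74 − 10.0 × (74 − 35)/12.1 = 74 − 390/12.1 ≈ 41.7686.
Pooling payoff: 0.72 × 74 + 0.28 × 35 = 63.08.
Difference: 41.7686 − 63.08 = -21.3114, i.e. -21.31 to two decimal places.
The high-quality type would prefer the pooling outcome.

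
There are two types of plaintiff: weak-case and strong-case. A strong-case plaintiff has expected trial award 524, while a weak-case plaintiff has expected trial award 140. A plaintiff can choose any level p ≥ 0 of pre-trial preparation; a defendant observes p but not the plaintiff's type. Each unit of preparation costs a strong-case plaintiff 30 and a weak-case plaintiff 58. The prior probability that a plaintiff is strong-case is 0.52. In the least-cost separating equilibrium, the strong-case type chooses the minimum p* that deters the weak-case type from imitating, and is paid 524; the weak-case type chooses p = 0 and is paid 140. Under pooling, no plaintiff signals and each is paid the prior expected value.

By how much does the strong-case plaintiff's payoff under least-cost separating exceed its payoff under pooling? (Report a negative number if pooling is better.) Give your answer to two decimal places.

-14.30

Least-cost separating signal: p* solves 140 = 524 − 58·p*, so p* = (524 − 140)/58 ≈ 6.6207.
Strong-case type's separating payoff: 524 − 30 × p* = 524 − 30 × (524 − 140)/58 = 524 − 11520/58 ≈ 325.3793.
Pooling payoff: 0.52 × 524 + 0.48 × 140 = 339.68.
Difference: 325.3793 − 339.68 = -14.3007, i.e. -14.30 to two decimal places.
The strong-case type would prefer the pooling outcome.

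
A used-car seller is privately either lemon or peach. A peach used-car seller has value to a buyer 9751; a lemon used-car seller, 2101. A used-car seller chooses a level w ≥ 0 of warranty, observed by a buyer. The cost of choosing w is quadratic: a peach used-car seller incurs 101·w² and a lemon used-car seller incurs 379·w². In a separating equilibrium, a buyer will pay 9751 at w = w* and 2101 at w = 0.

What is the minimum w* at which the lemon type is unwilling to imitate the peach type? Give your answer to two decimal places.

The lemon type at w = 0 receives 2101; imitating at w* yields 9751 − 379·w*².
Indifference: 2101 = 9751 − 379·w*², so w*² = (9751 − 2101) / 379 ≈ 20.1847.
w* = √20.1847 ≈ 4.49.

4.49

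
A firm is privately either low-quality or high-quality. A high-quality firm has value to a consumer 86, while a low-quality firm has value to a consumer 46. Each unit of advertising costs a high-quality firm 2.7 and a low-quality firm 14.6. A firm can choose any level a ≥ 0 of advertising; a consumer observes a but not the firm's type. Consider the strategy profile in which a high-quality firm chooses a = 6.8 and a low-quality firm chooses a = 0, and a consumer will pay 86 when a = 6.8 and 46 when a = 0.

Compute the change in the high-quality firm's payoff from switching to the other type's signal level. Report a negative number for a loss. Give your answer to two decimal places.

-21.64

Playing a = 6.8 the high-quality firm receives 86 − 2.7 × 6.8 = 67.64.
Deviating to a = 0 yields 46 instead.
Gain from deviating: 46 − 67.64 = -21.64.
The gain is negative, so the high-quality type's incentive-compatibility constraint is satisfied.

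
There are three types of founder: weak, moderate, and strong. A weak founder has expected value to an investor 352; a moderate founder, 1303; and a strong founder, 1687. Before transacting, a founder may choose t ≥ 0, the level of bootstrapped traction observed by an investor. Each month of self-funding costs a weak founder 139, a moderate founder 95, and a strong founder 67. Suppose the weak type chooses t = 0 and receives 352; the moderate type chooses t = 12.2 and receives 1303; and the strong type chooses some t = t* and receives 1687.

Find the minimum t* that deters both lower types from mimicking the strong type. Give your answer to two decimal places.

16.24

Moderate type (on-path payoff 1303 − 95×12.2 = 144) won't mimic when 144 ≥ 1687 − 95·t*, i.e. t* ≥ 16.24.
Weak type (on-path payoff 352) won't mimic when 352 ≥ 1687 − 139·t*, i.e. t* ≥ 9.60.
Both must hold, so t* = max(9.60, 16.24) = 16.24. The moderate type's constraint binds.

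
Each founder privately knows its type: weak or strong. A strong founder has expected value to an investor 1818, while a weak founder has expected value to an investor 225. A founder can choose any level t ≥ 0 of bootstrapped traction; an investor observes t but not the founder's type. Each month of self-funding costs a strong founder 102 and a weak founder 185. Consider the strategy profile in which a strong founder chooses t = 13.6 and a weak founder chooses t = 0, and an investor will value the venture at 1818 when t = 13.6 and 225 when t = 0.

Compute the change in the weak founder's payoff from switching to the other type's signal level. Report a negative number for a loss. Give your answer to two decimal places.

Playing t = 0 the weak founder receives 225.
Deviating to t = 13.6 brings payment 1818 at cost 185 × 13.6 = 2516, netting -698.
Gain from deviating: -698 − 225 = -923.00.
The gain is negative, so the weak type's incentive-compatibility constraint is satisfied.

-923.00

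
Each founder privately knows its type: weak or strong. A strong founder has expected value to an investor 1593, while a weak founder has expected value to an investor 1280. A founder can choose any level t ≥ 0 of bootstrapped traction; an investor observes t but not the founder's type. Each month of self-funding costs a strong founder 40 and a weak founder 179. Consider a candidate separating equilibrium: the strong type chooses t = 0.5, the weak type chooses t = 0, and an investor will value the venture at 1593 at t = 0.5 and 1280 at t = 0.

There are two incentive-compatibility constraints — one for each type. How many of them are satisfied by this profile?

1

Weak type: stay at 0 → 1280; mimic → 1593 − 179 × 0.5 = 1503.5. IC fails (1280 < 1503.5).
Strong type: signal → 1593 − 40 × 0.5 = 1573; deviate to 0 → 1280. IC holds (1573 ≥ 1280).
1 of 2 constraints hold, so this profile is not an equilibrium.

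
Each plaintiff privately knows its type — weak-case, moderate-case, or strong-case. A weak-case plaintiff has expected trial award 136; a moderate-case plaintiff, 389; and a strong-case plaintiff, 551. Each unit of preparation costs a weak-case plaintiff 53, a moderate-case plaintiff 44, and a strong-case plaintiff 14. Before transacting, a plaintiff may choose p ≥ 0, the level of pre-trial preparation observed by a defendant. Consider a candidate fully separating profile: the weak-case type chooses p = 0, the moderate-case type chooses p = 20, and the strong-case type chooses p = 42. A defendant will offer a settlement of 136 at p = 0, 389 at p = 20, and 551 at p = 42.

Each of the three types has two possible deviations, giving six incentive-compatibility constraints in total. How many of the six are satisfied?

3

Strong-case (own payoff 551 − 14×42 = -37): to p=0 gives 136 → profitable ✗; to p=20 gives 389 − 14×20 = 109 → profitable ✗.
Weak-case (own payoff 136): to p=20 gives 389 − 53×20 = -671 → no gain ✓; to p=42 gives 551 − 53×42 = -1675 → no gain ✓.
Moderate-case (own payoff 389 − 44×20 = -491): to p=0 gives 136 → profitable ✗; to p=42 gives 551 − 44×42 = -1297 → no gain ✓.
3 of the 6 constraints hold; not an equilibrium.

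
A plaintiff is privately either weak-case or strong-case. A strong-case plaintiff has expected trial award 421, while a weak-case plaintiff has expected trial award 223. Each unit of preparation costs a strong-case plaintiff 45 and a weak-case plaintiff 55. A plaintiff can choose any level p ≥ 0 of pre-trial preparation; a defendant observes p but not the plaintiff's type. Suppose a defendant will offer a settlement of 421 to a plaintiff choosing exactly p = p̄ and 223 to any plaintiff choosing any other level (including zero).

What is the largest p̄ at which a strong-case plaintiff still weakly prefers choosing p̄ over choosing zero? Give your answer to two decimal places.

Choosing p̄ yields the strong-case type 421 − 45·p̄; choosing zero yields 223.
The strong-case type is indifferent at 421 − 45·p̄ = 223, i.e. p̄ = (421 − 223) / 45 = 4.40.
For any p̄ above 4.40 the strong-case type would rather pool at zero, so separation collapses.

4.40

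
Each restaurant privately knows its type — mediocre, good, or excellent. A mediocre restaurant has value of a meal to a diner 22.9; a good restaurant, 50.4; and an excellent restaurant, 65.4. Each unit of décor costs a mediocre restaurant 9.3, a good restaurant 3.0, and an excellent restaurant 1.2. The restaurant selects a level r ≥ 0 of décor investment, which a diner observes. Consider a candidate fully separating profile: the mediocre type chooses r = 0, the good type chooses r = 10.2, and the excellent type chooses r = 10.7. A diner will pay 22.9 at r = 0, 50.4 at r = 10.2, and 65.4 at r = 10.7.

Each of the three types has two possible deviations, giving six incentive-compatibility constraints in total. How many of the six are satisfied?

Good (own payoff 50.4 − 3.0×10.2 = 19.8): to r=0 gives 22.9 → profitable ✗; to r=10.7 gives 65.4 − 3.0×10.7 = 33.3 → profitable ✗.
Excellent (own payoff 65.4 − 1.2×10.7 = 52.56): to r=0 gives 22.9 → no gain ✓; to r=10.2 gives 50.4 − 1.2×10.2 = 38.16 → no gain ✓.
Mediocre (own payoff 22.9): to r=10.2 gives 50.4 − 9.3×10.2 = -44.46 → no gain ✓; to r=10.7 gives 65.4 − 9.3×10.7 = -34.11 → no gain ✓.
4 of the 6 constraints hold; not an equilibrium.

4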